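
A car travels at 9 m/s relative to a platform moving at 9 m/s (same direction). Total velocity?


Given: object velocity = 9 m/s, platform velocity = 9 m/s (same direction)
Using classical velocity addition: v_total = v_object + v_platform
v_total = 9 + 9
v_total = 18 m/s

18 m/s


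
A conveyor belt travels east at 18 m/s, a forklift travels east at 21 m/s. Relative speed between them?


Given: v_A = 18 m/s east, v_B = 21 m/s east
Both move in the same direction; relative speed = |v_A - v_B|
|18 - 21| = |-3|
= 3 m/s

3 m/s


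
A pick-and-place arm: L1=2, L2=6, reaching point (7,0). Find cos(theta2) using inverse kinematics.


Given: L1 = 2, L2 = 6, target (x, y) = (7, 0)
Using cos(theta2) = (x^2 + y^2 - L1^2 - L2^2) / (2*L1*L2)
x^2 + y^2 = 7^2 + 0 = 49
L1^2 + L2^2 = 4 + 36 = 40
Numerator = 49 - 40 = 9
Denominator = 2*2*6 = 24
cos(theta2) = 9/24 = 3/8

3/8


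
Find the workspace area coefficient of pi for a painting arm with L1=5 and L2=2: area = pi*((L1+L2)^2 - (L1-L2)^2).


Given: L1 = 5, L2 = 2
(L1+L2)^2 = (7)^2 = 49
(L1-L2)^2 = (3)^2 = 9
Difference = 49 - 9 = 40
This equals 4*L1*L2 = 4*5*2 = 40
Workspace area = 40*pi

40


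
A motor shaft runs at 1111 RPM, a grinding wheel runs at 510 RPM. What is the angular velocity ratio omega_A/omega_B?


Given: RPM_A = 1111, RPM_B = 510
omega = 2*pi*RPM/60, so omega_A/omega_B = RPM_A / RPM_B
omega_A/omega_B = 1111 / 510
omega_A/omega_B = 1111/510

1111/510


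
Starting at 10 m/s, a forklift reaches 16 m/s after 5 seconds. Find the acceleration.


Given: initial velocity v0 = 10 m/s, final velocity v = 16 m/s, time t = 5 s
Using a = (v - v0) / t
a = (16 - 10) / 5
a = 6 / 5
a = 6/5 m/s^2

6/5 m/s^2


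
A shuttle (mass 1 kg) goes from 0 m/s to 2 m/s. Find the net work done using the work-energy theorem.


Given: m = 1 kg, v0 = 0 m/s, v = 2 m/s
Using W = (1/2)*m*(v^2 - v0^2)
v^2 = 2^2 = 4
v0^2 = 0^2 = 0
v^2 - v0^2 = 4 - 0 = 4
W = (1/2)*1*4 = 2 J

2 J


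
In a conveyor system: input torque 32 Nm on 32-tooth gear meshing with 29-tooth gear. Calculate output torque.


Given: N1 = 32, N2 = 29, T1 = 32 Nm
Using T2/T1 = N2/N1
T2 = T1 * N2 / N1
T2 = 32 * 29 / 32
T2 = 928 / 32
T2 = 29 Nm

29 Nm


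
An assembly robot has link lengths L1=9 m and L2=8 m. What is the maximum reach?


Given: L1 = 9 m, L2 = 8 m
For a 2-link planar arm, max reach = L1 + L2 (fully extended)
Max reach = 9 + 8
Max reach = 17 m

17 m


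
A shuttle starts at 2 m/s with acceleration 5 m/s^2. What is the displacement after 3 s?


Given: v0 = 2 m/s, a = 5 m/s^2, t = 3 s
Using s = v0*t + (1/2)*a*t^2
s = 2*3 + (1/2)*5*3^2
s = 6 + (1/2)*45
s = 6 + 45/2
s = 57/2

57/2 m


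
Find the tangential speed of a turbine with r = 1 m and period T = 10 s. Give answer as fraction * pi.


Given: radius r = 1 m, period T = 10 s
Using v = 2*pi*r / T
v = 2*pi*1 / 10
v = 2*pi / 10
v = 1/5*pi m/s

1/5*pi m/s


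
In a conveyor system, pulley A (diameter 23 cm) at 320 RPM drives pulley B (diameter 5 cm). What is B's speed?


Given: D1 = 23 cm, w1 = 320 RPM, D2 = 5 cm
Using D1*w1 = D2*w2
w2 = D1*w1 / D2
w2 = 23*320 / 5
w2 = 7360 / 5
w2 = 1472 RPM

1472 RPM


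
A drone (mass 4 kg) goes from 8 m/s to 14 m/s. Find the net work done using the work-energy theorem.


Given: m = 4 kg, v0 = 8 m/s, v = 14 m/s
Using W = (1/2)*m*(v^2 - v0^2)
v^2 = 14^2 = 196
v0^2 = 8^2 = 64
v^2 - v0^2 = 196 - 64 = 132
W = (1/2)*4*132 = 264 J

264 J


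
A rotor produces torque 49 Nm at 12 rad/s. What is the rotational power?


Given: tau = 49 Nm, omega = 12 rad/s
Using P = tau * omega
P = 49 * 12
P = 588 W

588 W


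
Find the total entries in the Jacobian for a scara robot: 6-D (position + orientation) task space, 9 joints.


Given: task space dimension = 6, joints = 9
Jacobian is a 6 x 9 matrix
Total entries = rows * columns
Total = 6 * 9
Total = 54

54


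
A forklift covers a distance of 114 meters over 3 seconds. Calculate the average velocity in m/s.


Given: distance d = 114 m, time t = 3 s
Using v = d / t
v = 114 / 3
v = 38 m/s

38 m/s


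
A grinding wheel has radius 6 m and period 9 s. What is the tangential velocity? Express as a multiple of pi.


Given: radius r = 6 m, period T = 9 s
Using v = 2*pi*r / T
v = 2*pi*6 / 9
v = 12*pi / 9
v = 4/3*pi m/s

4/3*pi m/s


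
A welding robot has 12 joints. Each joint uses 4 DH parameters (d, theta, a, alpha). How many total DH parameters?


Given: 12 joints, 4 DH parameters per joint (d, theta, a, alpha)
Total DH parameters = number_of_joints * 4
Total = 12 * 4
Total = 48

48


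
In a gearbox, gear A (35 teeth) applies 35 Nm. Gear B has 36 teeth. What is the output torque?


Given: N1 = 35, N2 = 36, T1 = 35 Nm
Using T2/T1 = N2/N1
T2 = T1 * N2 / N1
T2 = 35 * 36 / 35
T2 = 1260 / 35
T2 = 36 Nm

36 Nm


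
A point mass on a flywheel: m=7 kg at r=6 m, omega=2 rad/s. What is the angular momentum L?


Given: m = 7 kg, r = 6 m, omega = 2 rad/s
For a point mass: I = m*r^2
I = 7*6^2 = 7*36 = 252
L = I*omega = 252*2
L = 504 kg*m^2/s

504 kg*m^2/s


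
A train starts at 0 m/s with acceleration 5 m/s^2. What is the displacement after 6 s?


Given: v0 = 0 m/s, a = 5 m/s^2, t = 6 s
Using s = v0*t + (1/2)*a*t^2
s = 0*6 + (1/2)*5*6^2
s = 0 + (1/2)*180
s = 0 + 90
s = 90

90 m


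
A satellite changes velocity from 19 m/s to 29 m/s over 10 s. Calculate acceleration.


Given: initial velocity v0 = 19 m/s, final velocity v = 29 m/s, time t = 10 s
Using a = (v - v0) / t
a = (29 - 19) / 10
a = 10 / 10
a = 1 m/s^2

1 m/s^2


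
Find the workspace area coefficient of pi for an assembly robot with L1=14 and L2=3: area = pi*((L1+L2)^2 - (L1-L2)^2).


Given: L1 = 14, L2 = 3
(L1+L2)^2 = (17)^2 = 289
(L1-L2)^2 = (11)^2 = 121
Difference = 289 - 121 = 168
This equals 4*L1*L2 = 4*14*3 = 168
Workspace area = 168*pi

168


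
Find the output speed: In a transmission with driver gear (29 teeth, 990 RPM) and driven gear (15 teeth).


Given: N1 = 29 teeth, w1 = 990 RPM, N2 = 15 teeth
Using N1*w1 = N2*w2
w2 = N1*w1 / N2
w2 = 29*990 / 15
w2 = 28710 / 15
w2 = 1914 RPM

1914 RPM


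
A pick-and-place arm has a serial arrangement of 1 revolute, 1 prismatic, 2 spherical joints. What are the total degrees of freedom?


Given: serial robot with 1 revolute, 1 prismatic, 2 spherical joints
DOF contribution per joint type: revolute=1, prismatic=1, spherical=3, fixed=0
DOF = 1*1 + 1*1 + 2*3
DOF = 8

8


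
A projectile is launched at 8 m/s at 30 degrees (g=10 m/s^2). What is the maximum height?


Given: v0 = 8 m/s, theta = 30 deg, g = 10 m/s^2
sin^2(30) = 1/4
Using H = v0^2 * sin^2(theta) / (2*g)
H = 8^2 * 1/4 / (2*10)
H = 64 * 1/4 / 20
H = 16 / 20
H = 4/5 m

4/5 m


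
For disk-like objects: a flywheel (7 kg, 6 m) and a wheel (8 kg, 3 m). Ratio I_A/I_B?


Given: M1=7 kg, R1=6 m, M2=8 kg, R2=3 m
For a disk: I = (1/2)*M*R^2, so I_A/I_B = (M1*R1^2)/(M2*R2^2)
M1*R1^2 = 7*36 = 252
M2*R2^2 = 8*9 = 72
I_A/I_B = 252/72 = 7/2

7/2


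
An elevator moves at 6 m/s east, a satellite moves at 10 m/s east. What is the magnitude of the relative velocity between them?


Given: v_A = 6 m/s east, v_B = 10 m/s east
Both move in the same direction; relative speed = |v_A - v_B|
|6 - 10| = |-4|
= 4 m/s

4 m/s


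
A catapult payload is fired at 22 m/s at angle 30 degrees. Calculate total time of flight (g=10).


Given: v0 = 22 m/s, theta = 30 deg, g = 10 m/s^2
sin(30) = 1/2
Using T = 2*v0*sin(theta) / g
T = 2*22*1/2 / 10
T = 22 / 10
T = 11/5 s

11/5 s


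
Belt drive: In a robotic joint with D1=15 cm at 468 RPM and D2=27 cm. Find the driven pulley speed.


Given: D1 = 15 cm, w1 = 468 RPM, D2 = 27 cm
Using D1*w1 = D2*w2
w2 = D1*w1 / D2
w2 = 15*468 / 27
w2 = 7020 / 27
w2 = 260 RPM

260 RPM


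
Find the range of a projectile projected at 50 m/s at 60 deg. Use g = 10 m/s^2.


Given: v0 = 50 m/s, theta = 60 deg, g = 10 m/s^2
sin(2*60) = sin(120) = sqrt(3)/2
Using R = v0^2 * sin(2*theta) / g
R = 50^2 * (sqrt(3)/2) / 10
R = 2500 * sqrt(3) / 20
R = 125*sqrt(3) m

125*sqrt(3) m


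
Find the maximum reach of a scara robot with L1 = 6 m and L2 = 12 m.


Given: L1 = 6 m, L2 = 12 m
For a 2-link planar arm, max reach = L1 + L2 (fully extended)
Max reach = 6 + 12
Max reach = 18 m

18 m


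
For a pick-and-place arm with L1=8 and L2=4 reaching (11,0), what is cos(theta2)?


Given: L1 = 8, L2 = 4, target (x, y) = (11, 0)
Using cos(theta2) = (x^2 + y^2 - L1^2 - L2^2) / (2*L1*L2)
x^2 + y^2 = 11^2 + 0 = 121
L1^2 + L2^2 = 64 + 16 = 80
Numerator = 121 - 80 = 41
Denominator = 2*8*4 = 64
cos(theta2) = 41/64 = 41/64

41/64


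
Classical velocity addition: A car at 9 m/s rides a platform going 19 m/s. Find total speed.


Given: object velocity = 9 m/s, platform velocity = 19 m/s (same direction)
Using classical velocity addition: v_total = v_object + v_platform
v_total = 9 + 19
v_total = 28 m/s

28 m/s


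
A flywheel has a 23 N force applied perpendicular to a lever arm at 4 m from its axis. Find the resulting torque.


Given: F = 23 N, r = 4 m, angle = 90 deg (perpendicular)
Using tau = F * r * sin(90)
sin(90) = 1
tau = 23 * 4 * 1
tau = 92 Nm

92 Nm


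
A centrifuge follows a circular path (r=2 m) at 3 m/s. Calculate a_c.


Given: v = 3 m/s, r = 2 m
Using a_c = v^2 / r
a_c = 3^2 / 2
a_c = 9 / 2
a_c = 9/2 m/s^2

9/2 m/s^2


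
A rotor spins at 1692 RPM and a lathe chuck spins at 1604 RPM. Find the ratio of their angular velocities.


Given: RPM_A = 1692, RPM_B = 1604
omega = 2*pi*RPM/60, so omega_A/omega_B = RPM_A / RPM_B
omega_A/omega_B = 1692 / 1604
omega_A/omega_B = 423/401

423/401


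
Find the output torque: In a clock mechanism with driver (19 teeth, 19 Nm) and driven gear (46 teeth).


Given: N1 = 19, N2 = 46, T1 = 19 Nm
Using T2/T1 = N2/N1
T2 = T1 * N2 / N1
T2 = 19 * 46 / 19
T2 = 874 / 19
T2 = 46 Nm

46 Nm


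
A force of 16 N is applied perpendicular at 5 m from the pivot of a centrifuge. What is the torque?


Given: F = 16 N, r = 5 m, angle = 90 deg (perpendicular)
Using tau = F * r * sin(90)
sin(90) = 1
tau = 16 * 5 * 1
tau = 80 Nm

80 Nm


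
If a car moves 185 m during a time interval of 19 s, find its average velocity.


Given: distance d = 185 m, time t = 19 s
Using v = d / t
v = 185 / 19
v = 185/19 m/s

185/19 m/s


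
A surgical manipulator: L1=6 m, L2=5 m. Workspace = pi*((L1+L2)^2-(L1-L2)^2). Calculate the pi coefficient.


Given: L1 = 6, L2 = 5
(L1+L2)^2 = (11)^2 = 121
(L1-L2)^2 = (1)^2 = 1
Difference = 121 - 1 = 120
This equals 4*L1*L2 = 4*6*5 = 120
Workspace area = 120*pi

120


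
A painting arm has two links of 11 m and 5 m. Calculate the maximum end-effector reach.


Given: L1 = 11 m, L2 = 5 m
For a 2-link planar arm, max reach = L1 + L2 (fully extended)
Max reach = 11 + 5
Max reach = 16 m

16 m


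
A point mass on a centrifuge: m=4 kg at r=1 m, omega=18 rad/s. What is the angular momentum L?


Given: m = 4 kg, r = 1 m, omega = 18 rad/s
For a point mass: I = m*r^2
I = 4*1^2 = 4*1 = 4
L = I*omega = 4*18
L = 72 kg*m^2/s

72 kg*m^2/s


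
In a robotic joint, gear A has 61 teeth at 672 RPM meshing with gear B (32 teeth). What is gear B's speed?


Given: N1 = 61 teeth, w1 = 672 RPM, N2 = 32 teeth
Using N1*w1 = N2*w2
w2 = N1*w1 / N2
w2 = 61*672 / 32
w2 = 40992 / 32
w2 = 1281 RPM

1281 RPM


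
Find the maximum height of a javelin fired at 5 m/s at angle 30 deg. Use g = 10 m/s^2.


Given: v0 = 5 m/s, theta = 30 deg, g = 10 m/s^2
sin^2(30) = 1/4
Using H = v0^2 * sin^2(theta) / (2*g)
H = 5^2 * 1/4 / (2*10)
H = 25 * 1/4 / 20
H = 25/4 / 20
H = 5/16 m

5/16 m


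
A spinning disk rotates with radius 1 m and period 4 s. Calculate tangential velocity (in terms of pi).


Given: radius r = 1 m, period T = 4 s
Using v = 2*pi*r / T
v = 2*pi*1 / 4
v = 2*pi / 4
v = 1/2*pi m/s

1/2*pi m/s


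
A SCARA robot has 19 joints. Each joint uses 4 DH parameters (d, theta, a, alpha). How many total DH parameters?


Given: 19 joints, 4 DH parameters per joint (d, theta, a, alpha)
Total DH parameters = number_of_joints * 4
Total = 19 * 4
Total = 76

76


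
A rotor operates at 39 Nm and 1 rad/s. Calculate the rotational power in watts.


Given: tau = 39 Nm, omega = 1 rad/s
Using P = tau * omega
P = 39 * 1
P = 39 W

39 W


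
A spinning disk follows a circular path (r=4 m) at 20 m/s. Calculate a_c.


Given: v = 20 m/s, r = 4 m
Using a_c = v^2 / r
a_c = 20^2 / 4
a_c = 400 / 4
a_c = 100 m/s^2

100 m/s^2


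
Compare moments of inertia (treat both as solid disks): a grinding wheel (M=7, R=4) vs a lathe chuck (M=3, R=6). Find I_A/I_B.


Given: M1=7 kg, R1=4 m, M2=3 kg, R2=6 m
For a disk: I = (1/2)*M*R^2, so I_A/I_B = (M1*R1^2)/(M2*R2^2)
M1*R1^2 = 7*16 = 112
M2*R2^2 = 3*36 = 108
I_A/I_B = 112/108 = 28/27

28/27


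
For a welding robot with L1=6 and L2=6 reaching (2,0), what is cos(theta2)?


Given: L1 = 6, L2 = 6, target (x, y) = (2, 0)
Using cos(theta2) = (x^2 + y^2 - L1^2 - L2^2) / (2*L1*L2)
x^2 + y^2 = 2^2 + 0 = 4
L1^2 + L2^2 = 36 + 36 = 72
Numerator = 4 - 72 = -68
Denominator = 2*6*6 = 72
cos(theta2) = -68/72 = -17/18

-17/18


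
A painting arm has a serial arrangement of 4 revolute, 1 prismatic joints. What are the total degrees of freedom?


Given: serial robot with 4 revolute, 1 prismatic joints
DOF contribution per joint type: revolute=1, prismatic=1, spherical=3, fixed=0
DOF = 4*1 + 1*1
DOF = 5

5


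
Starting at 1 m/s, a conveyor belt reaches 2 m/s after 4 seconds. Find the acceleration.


Given: initial velocity v0 = 1 m/s, final velocity v = 2 m/s, time t = 4 s
Using a = (v - v0) / t
a = (2 - 1) / 4
a = 1 / 4
a = 1/4 m/s^2

1/4 m/s^2


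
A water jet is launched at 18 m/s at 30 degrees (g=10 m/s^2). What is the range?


Given: v0 = 18 m/s, theta = 30 deg, g = 10 m/s^2
sin(2*30) = sin(60) = sqrt(3)/2
Using R = v0^2 * sin(2*theta) / g
R = 18^2 * (sqrt(3)/2) / 10
R = 324 * sqrt(3) / 20
R = 81/5*sqrt(3) m

81/5*sqrt(3) m


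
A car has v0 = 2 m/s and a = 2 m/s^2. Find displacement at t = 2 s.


Given: v0 = 2 m/s, a = 2 m/s^2, t = 2 s
Using s = v0*t + (1/2)*a*t^2
s = 2*2 + (1/2)*2*2^2
s = 4 + (1/2)*8
s = 4 + 4
s = 8

8 m


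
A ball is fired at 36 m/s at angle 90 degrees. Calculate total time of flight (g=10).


Given: v0 = 36 m/s, theta = 90 deg, g = 10 m/s^2
sin(90) = 1
Using T = 2*v0*sin(theta) / g
T = 2*36*1 / 10
T = 72 / 10
T = 36/5 s

36/5 s


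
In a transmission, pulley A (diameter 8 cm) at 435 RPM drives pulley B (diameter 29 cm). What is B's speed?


Given: D1 = 8 cm, w1 = 435 RPM, D2 = 29 cm
Using D1*w1 = D2*w2
w2 = D1*w1 / D2
w2 = 8*435 / 29
w2 = 3480 / 29
w2 = 120 RPM

120 RPM


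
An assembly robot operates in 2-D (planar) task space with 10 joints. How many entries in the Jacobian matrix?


Given: task space dimension = 2, joints = 10
Jacobian is a 2 x 10 matrix
Total entries = rows * columns
Total = 2 * 10
Total = 20

20


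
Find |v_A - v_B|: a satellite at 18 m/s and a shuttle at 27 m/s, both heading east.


Given: v_A = 18 m/s east, v_B = 27 m/s east
Both move in the same direction; relative speed = |v_A - v_B|
|18 - 27| = |-9|
= 9 m/s

9 m/s


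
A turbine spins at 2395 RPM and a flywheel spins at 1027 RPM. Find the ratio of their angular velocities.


Given: RPM_A = 2395, RPM_B = 1027
omega = 2*pi*RPM/60, so omega_A/omega_B = RPM_A / RPM_B
omega_A/omega_B = 2395 / 1027
omega_A/omega_B = 2395/1027

2395/1027


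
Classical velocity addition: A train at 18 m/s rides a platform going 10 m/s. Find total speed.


Given: object velocity = 18 m/s, platform velocity = 10 m/s (same direction)
Using classical velocity addition: v_total = v_object + v_platform
v_total = 18 + 10
v_total = 28 m/s

28 m/s


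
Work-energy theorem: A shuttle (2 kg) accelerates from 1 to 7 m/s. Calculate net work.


Given: m = 2 kg, v0 = 1 m/s, v = 7 m/s
Using W = (1/2)*m*(v^2 - v0^2)
v^2 = 7^2 = 49
v0^2 = 1^2 = 1
v^2 - v0^2 = 49 - 1 = 48
W = (1/2)*2*48 = 48 J

48 J


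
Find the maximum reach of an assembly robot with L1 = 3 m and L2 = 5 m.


Given: L1 = 3 m, L2 = 5 m
For a 2-link planar arm, max reach = L1 + L2 (fully extended)
Max reach = 3 + 5
Max reach = 8 m

8 m


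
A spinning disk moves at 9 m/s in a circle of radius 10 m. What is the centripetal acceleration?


Given: v = 9 m/s, r = 10 m
Using a_c = v^2 / r
a_c = 9^2 / 10
a_c = 81 / 10
a_c = 81/10 m/s^2

81/10 m/s^2


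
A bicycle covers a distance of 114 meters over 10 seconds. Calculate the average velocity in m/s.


Given: distance d = 114 m, time t = 10 s
Using v = d / t
v = 114 / 10
v = 57/5 m/s

57/5 m/s


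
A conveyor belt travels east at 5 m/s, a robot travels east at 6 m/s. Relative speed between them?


Given: v_A = 5 m/s east, v_B = 6 m/s east
Both move in the same direction; relative speed = |v_A - v_B|
|5 - 6| = |-1|
= 1 m/s

1 m/s


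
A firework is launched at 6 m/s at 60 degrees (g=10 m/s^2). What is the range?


Given: v0 = 6 m/s, theta = 60 deg, g = 10 m/s^2
sin(2*60) = sin(120) = sqrt(3)/2
Using R = v0^2 * sin(2*theta) / g
R = 6^2 * (sqrt(3)/2) / 10
R = 36 * sqrt(3) / 20
R = 9/5*sqrt(3) m

9/5*sqrt(3) m


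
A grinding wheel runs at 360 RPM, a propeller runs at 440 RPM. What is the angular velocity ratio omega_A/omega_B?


Given: RPM_A = 360, RPM_B = 440
omega = 2*pi*RPM/60, so omega_A/omega_B = RPM_A / RPM_B
omega_A/omega_B = 360 / 440
omega_A/omega_B = 9/11

9/11


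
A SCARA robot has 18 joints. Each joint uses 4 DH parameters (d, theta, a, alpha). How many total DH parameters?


Given: 18 joints, 4 DH parameters per joint (d, theta, a, alpha)
Total DH parameters = number_of_joints * 4
Total = 18 * 4
Total = 72

72


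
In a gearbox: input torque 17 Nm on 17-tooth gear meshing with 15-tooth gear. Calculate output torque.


Given: N1 = 17, N2 = 15, T1 = 17 Nm
Using T2/T1 = N2/N1
T2 = T1 * N2 / N1
T2 = 17 * 15 / 17
T2 = 255 / 17
T2 = 15 Nm

15 Nm


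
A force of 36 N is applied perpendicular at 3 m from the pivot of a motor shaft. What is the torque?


Given: F = 36 N, r = 3 m, angle = 90 deg (perpendicular)
Using tau = F * r * sin(90)
sin(90) = 1
tau = 36 * 3 * 1
tau = 108 Nm

108 Nm


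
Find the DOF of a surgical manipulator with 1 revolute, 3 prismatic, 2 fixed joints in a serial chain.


Given: serial robot with 1 revolute, 3 prismatic, 2 fixed joints
DOF contribution per joint type: revolute=1, prismatic=1, spherical=3, fixed=0
DOF = 1*1 + 3*1 + 2*0
DOF = 4

4


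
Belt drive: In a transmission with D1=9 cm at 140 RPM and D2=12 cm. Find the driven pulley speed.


Given: D1 = 9 cm, w1 = 140 RPM, D2 = 12 cm
Using D1*w1 = D2*w2
w2 = D1*w1 / D2
w2 = 9*140 / 12
w2 = 1260 / 12
w2 = 105 RPM

105 RPM


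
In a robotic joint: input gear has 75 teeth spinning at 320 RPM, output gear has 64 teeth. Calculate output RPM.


Given: N1 = 75 teeth, w1 = 320 RPM, N2 = 64 teeth
Using N1*w1 = N2*w2
w2 = N1*w1 / N2
w2 = 75*320 / 64
w2 = 24000 / 64
w2 = 375 RPM

375 RPM


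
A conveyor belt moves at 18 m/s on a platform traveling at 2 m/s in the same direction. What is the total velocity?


Given: object velocity = 18 m/s, platform velocity = 2 m/s (same direction)
Using classical velocity addition: v_total = v_object + v_platform
v_total = 18 + 2
v_total = 20 m/s

20 m/s


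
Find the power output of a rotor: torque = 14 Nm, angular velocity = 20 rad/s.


Given: tau = 14 Nm, omega = 20 rad/s
Using P = tau * omega
P = 14 * 20
P = 280 W

280 W


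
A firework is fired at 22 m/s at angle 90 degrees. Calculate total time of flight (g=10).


Given: v0 = 22 m/s, theta = 90 deg, g = 10 m/s^2
sin(90) = 1
Using T = 2*v0*sin(theta) / g
T = 2*22*1 / 10
T = 44 / 10
T = 22/5 s

22/5 s


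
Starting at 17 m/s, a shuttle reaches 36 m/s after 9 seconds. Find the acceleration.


Given: initial velocity v0 = 17 m/s, final velocity v = 36 m/s, time t = 9 s
Using a = (v - v0) / t
a = (36 - 17) / 9
a = 19 / 9
a = 19/9 m/s^2

19/9 m/s^2


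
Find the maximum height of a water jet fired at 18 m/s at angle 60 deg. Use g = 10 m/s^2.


Given: v0 = 18 m/s, theta = 60 deg, g = 10 m/s^2
sin^2(60) = 3/4
Using H = v0^2 * sin^2(theta) / (2*g)
H = 18^2 * 3/4 / (2*10)
H = 324 * 3/4 / 20
H = 243 / 20
H = 243/20 m

243/20 m


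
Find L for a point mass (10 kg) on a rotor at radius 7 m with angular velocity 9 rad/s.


Given: m = 10 kg, r = 7 m, omega = 9 rad/s
For a point mass: I = m*r^2
I = 10*7^2 = 10*49 = 490
L = I*omega = 490*9
L = 4410 kg*m^2/s

4410 kg*m^2/s


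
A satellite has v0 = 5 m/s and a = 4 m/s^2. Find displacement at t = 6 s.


Given: v0 = 5 m/s, a = 4 m/s^2, t = 6 s
Using s = v0*t + (1/2)*a*t^2
s = 5*6 + (1/2)*4*6^2
s = 30 + (1/2)*144
s = 30 + 72
s = 102

102 m


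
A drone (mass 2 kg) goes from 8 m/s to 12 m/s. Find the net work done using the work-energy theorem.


Given: m = 2 kg, v0 = 8 m/s, v = 12 m/s
Using W = (1/2)*m*(v^2 - v0^2)
v^2 = 12^2 = 144
v0^2 = 8^2 = 64
v^2 - v0^2 = 144 - 64 = 80
W = (1/2)*2*80 = 80 J

80 J


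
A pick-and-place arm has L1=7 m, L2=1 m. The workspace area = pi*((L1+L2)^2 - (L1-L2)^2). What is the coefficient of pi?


Given: L1 = 7, L2 = 1
(L1+L2)^2 = (8)^2 = 64
(L1-L2)^2 = (6)^2 = 36
Difference = 64 - 36 = 28
This equals 4*L1*L2 = 4*7*1 = 28
Workspace area = 28*pi

28


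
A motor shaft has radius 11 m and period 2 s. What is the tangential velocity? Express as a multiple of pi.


Given: radius r = 11 m, period T = 2 s
Using v = 2*pi*r / T
v = 2*pi*11 / 2
v = 22*pi / 2
v = 11*pi m/s

11*pi m/s


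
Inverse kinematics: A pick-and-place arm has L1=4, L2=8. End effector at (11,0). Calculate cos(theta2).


Given: L1 = 4, L2 = 8, target (x, y) = (11, 0)
Using cos(theta2) = (x^2 + y^2 - L1^2 - L2^2) / (2*L1*L2)
x^2 + y^2 = 11^2 + 0 = 121
L1^2 + L2^2 = 16 + 64 = 80
Numerator = 121 - 80 = 41
Denominator = 2*4*8 = 64
cos(theta2) = 41/64 = 41/64

41/64


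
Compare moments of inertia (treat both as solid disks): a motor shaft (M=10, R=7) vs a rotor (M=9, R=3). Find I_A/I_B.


Given: M1=10 kg, R1=7 m, M2=9 kg, R2=3 m
For a disk: I = (1/2)*M*R^2, so I_A/I_B = (M1*R1^2)/(M2*R2^2)
M1*R1^2 = 10*49 = 490
M2*R2^2 = 9*9 = 81
I_A/I_B = 490/81 = 490/81

490/81


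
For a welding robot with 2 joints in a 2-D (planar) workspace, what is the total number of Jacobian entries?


Given: task space dimension = 2, joints = 2
Jacobian is a 2 x 2 matrix
Total entries = rows * columns
Total = 2 * 2
Total = 4

4


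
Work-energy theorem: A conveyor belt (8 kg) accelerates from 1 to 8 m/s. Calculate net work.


Given: m = 8 kg, v0 = 1 m/s, v = 8 m/s
Using W = (1/2)*m*(v^2 - v0^2)
v^2 = 8^2 = 64
v0^2 = 1^2 = 1
v^2 - v0^2 = 64 - 1 = 63
W = (1/2)*8*63 = 252 J

252 J


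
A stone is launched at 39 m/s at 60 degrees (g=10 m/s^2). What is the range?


Given: v0 = 39 m/s, theta = 60 deg, g = 10 m/s^2
sin(2*60) = sin(120) = sqrt(3)/2
Using R = v0^2 * sin(2*theta) / g
R = 39^2 * (sqrt(3)/2) / 10
R = 1521 * sqrt(3) / 20
R = 1521/20*sqrt(3) m

1521/20*sqrt(3) m


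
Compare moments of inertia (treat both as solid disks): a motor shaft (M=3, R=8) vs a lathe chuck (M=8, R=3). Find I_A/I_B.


Given: M1=3 kg, R1=8 m, M2=8 kg, R2=3 m
For a disk: I = (1/2)*M*R^2, so I_A/I_B = (M1*R1^2)/(M2*R2^2)
M1*R1^2 = 3*64 = 192
M2*R2^2 = 8*9 = 72
I_A/I_B = 192/72 = 8/3

8/3


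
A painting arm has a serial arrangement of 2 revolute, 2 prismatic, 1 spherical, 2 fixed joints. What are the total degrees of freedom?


Given: serial robot with 2 revolute, 2 prismatic, 1 spherical, 2 fixed joints
DOF contribution per joint type: revolute=1, prismatic=1, spherical=3, fixed=0
DOF = 2*1 + 2*1 + 1*3 + 2*0
DOF = 7

7


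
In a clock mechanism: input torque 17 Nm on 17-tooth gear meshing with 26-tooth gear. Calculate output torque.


Given: N1 = 17, N2 = 26, T1 = 17 Nm
Using T2/T1 = N2/N1
T2 = T1 * N2 / N1
T2 = 17 * 26 / 17
T2 = 442 / 17
T2 = 26 Nm

26 Nm


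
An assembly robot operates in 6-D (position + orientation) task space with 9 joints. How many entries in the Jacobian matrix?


Given: task space dimension = 6, joints = 9
Jacobian is a 6 x 9 matrix
Total entries = rows * columns
Total = 6 * 9
Total = 54

54


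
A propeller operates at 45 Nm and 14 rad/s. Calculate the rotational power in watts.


Given: tau = 45 Nm, omega = 14 rad/s
Using P = tau * omega
P = 45 * 14
P = 630 W

630 W


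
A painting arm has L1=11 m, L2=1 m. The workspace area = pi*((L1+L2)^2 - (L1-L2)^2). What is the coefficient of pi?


Given: L1 = 11, L2 = 1
(L1+L2)^2 = (12)^2 = 144
(L1-L2)^2 = (10)^2 = 100
Difference = 144 - 100 = 44
This equals 4*L1*L2 = 4*11*1 = 44
Workspace area = 44*pi

44


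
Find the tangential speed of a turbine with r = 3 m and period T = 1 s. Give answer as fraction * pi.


Given: radius r = 3 m, period T = 1 s
Using v = 2*pi*r / T
v = 2*pi*3 / 1
v = 6*pi / 1
v = 6*pi m/s

6*pi m/s


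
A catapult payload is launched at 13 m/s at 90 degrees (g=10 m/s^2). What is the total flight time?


Given: v0 = 13 m/s, theta = 90 deg, g = 10 m/s^2
sin(90) = 1
Using T = 2*v0*sin(theta) / g
T = 2*13*1 / 10
T = 26 / 10
T = 13/5 s

13/5 s


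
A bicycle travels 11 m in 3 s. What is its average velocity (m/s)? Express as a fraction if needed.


Given: distance d = 11 m, time t = 3 s
Using v = d / t
v = 11 / 3
v = 11/3 m/s

11/3 m/s


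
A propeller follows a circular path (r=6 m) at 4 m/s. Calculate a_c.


Given: v = 4 m/s, r = 6 m
Using a_c = v^2 / r
a_c = 4^2 / 6
a_c = 16 / 6
a_c = 8/3 m/s^2

8/3 m/s^2


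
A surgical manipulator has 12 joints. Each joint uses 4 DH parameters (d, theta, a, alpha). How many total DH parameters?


Given: 12 joints, 4 DH parameters per joint (d, theta, a, alpha)
Total DH parameters = number_of_joints * 4
Total = 12 * 4
Total = 48

48


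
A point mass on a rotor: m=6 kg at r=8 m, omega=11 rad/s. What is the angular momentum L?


Given: m = 6 kg, r = 8 m, omega = 11 rad/s
For a point mass: I = m*r^2
I = 6*8^2 = 6*64 = 384
L = I*omega = 384*11
L = 4224 kg*m^2/s

4224 kg*m^2/s


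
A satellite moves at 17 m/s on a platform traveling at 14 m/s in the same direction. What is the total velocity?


Given: object velocity = 17 m/s, platform velocity = 14 m/s (same direction)
Using classical velocity addition: v_total = v_object + v_platform
v_total = 17 + 14
v_total = 31 m/s

31 m/s


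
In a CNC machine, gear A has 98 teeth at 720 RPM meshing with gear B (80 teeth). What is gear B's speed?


Given: N1 = 98 teeth, w1 = 720 RPM, N2 = 80 teeth
Using N1*w1 = N2*w2
w2 = N1*w1 / N2
w2 = 98*720 / 80
w2 = 70560 / 80
w2 = 882 RPM

882 RPM


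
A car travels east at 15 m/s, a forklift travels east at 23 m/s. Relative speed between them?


Given: v_A = 15 m/s east, v_B = 23 m/s east
Both move in the same direction; relative speed = |v_A - v_B|
|15 - 23| = |-8|
= 8 m/s

8 m/s


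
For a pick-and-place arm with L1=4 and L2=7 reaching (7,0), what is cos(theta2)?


Given: L1 = 4, L2 = 7, target (x, y) = (7, 0)
Using cos(theta2) = (x^2 + y^2 - L1^2 - L2^2) / (2*L1*L2)
x^2 + y^2 = 7^2 + 0 = 49
L1^2 + L2^2 = 16 + 49 = 65
Numerator = 49 - 65 = -16
Denominator = 2*4*7 = 56
cos(theta2) = -16/56 = -2/7

-2/7


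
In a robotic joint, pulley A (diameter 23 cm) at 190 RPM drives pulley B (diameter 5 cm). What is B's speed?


Given: D1 = 23 cm, w1 = 190 RPM, D2 = 5 cm
Using D1*w1 = D2*w2
w2 = D1*w1 / D2
w2 = 23*190 / 5
w2 = 4370 / 5
w2 = 874 RPM

874 RPM


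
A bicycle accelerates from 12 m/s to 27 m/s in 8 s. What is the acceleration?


Given: initial velocity v0 = 12 m/s, final velocity v = 27 m/s, time t = 8 s
Using a = (v - v0) / t
a = (27 - 12) / 8
a = 15 / 8
a = 15/8 m/s^2

15/8 m/s^2


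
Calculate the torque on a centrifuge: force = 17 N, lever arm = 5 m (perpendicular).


Given: F = 17 N, r = 5 m, angle = 90 deg (perpendicular)
Using tau = F * r * sin(90)
sin(90) = 1
tau = 17 * 5 * 1
tau = 85 Nm

85 Nm


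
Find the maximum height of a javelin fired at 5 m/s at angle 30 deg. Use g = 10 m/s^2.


Given: v0 = 5 m/s, theta = 30 deg, g = 10 m/s^2
sin^2(30) = 1/4
Using H = v0^2 * sin^2(theta) / (2*g)
H = 5^2 * 1/4 / (2*10)
H = 25 * 1/4 / 20
H = 25/4 / 20
H = 5/16 m

5/16 m


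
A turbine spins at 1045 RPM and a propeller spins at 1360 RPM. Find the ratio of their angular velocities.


Given: RPM_A = 1045, RPM_B = 1360
omega = 2*pi*RPM/60, so omega_A/omega_B = RPM_A / RPM_B
omega_A/omega_B = 1045 / 1360
omega_A/omega_B = 209/272

209/272


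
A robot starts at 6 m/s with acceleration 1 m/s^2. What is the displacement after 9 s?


Given: v0 = 6 m/s, a = 1 m/s^2, t = 9 s
Using s = v0*t + (1/2)*a*t^2
s = 6*9 + (1/2)*1*9^2
s = 54 + (1/2)*81
s = 54 + 81/2
s = 189/2

189/2 m


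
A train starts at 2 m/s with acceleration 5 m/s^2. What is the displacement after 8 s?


Given: v0 = 2 m/s, a = 5 m/s^2, t = 8 s
Using s = v0*t + (1/2)*a*t^2
s = 2*8 + (1/2)*5*8^2
s = 16 + (1/2)*320
s = 16 + 160
s = 176

176 m


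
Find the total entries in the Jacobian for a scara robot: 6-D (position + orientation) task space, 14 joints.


Given: task space dimension = 6, joints = 14
Jacobian is a 6 x 14 matrix
Total entries = rows * columns
Total = 6 * 14
Total = 84

84


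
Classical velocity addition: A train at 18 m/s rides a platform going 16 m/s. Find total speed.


Given: object velocity = 18 m/s, platform velocity = 16 m/s (same direction)
Using classical velocity addition: v_total = v_object + v_platform
v_total = 18 + 16
v_total = 34 m/s

34 m/s


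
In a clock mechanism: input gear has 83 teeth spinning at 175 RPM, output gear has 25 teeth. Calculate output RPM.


Given: N1 = 83 teeth, w1 = 175 RPM, N2 = 25 teeth
Using N1*w1 = N2*w2
w2 = N1*w1 / N2
w2 = 83*175 / 25
w2 = 14525 / 25
w2 = 581 RPM

581 RPM


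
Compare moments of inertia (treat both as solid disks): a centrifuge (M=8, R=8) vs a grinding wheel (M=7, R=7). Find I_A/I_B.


Given: M1=8 kg, R1=8 m, M2=7 kg, R2=7 m
For a disk: I = (1/2)*M*R^2, so I_A/I_B = (M1*R1^2)/(M2*R2^2)
M1*R1^2 = 8*64 = 512
M2*R2^2 = 7*49 = 343
I_A/I_B = 512/343 = 512/343

512/343


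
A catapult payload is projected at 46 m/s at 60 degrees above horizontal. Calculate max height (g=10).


Given: v0 = 46 m/s, theta = 60 deg, g = 10 m/s^2
sin^2(60) = 3/4
Using H = v0^2 * sin^2(theta) / (2*g)
H = 46^2 * 3/4 / (2*10)
H = 2116 * 3/4 / 20
H = 1587 / 20
H = 1587/20 m

1587/20 m


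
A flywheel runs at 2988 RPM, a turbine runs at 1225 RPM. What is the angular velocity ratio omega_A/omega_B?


Given: RPM_A = 2988, RPM_B = 1225
omega = 2*pi*RPM/60, so omega_A/omega_B = RPM_A / RPM_B
omega_A/omega_B = 2988 / 1225
omega_A/omega_B = 2988/1225

2988/1225


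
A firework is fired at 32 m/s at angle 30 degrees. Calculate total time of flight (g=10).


Given: v0 = 32 m/s, theta = 30 deg, g = 10 m/s^2
sin(30) = 1/2
Using T = 2*v0*sin(theta) / g
T = 2*32*1/2 / 10
T = 32 / 10
T = 16/5 s

16/5 s


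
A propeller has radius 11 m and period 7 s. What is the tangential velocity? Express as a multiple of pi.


Given: radius r = 11 m, period T = 7 s
Using v = 2*pi*r / T
v = 2*pi*11 / 7
v = 22*pi / 7
v = 22/7*pi m/s

22/7*pi m/s


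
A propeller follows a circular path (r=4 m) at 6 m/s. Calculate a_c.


Given: v = 6 m/s, r = 4 m
Using a_c = v^2 / r
a_c = 6^2 / 4
a_c = 36 / 4
a_c = 9 m/s^2

9 m/s^2


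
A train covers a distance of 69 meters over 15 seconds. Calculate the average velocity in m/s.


Given: distance d = 69 m, time t = 15 s
Using v = d / t
v = 69 / 15
v = 23/5 m/s

23/5 m/s


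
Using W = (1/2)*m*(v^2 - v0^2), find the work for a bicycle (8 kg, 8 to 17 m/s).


Given: m = 8 kg, v0 = 8 m/s, v = 17 m/s
Using W = (1/2)*m*(v^2 - v0^2)
v^2 = 17^2 = 289
v0^2 = 8^2 = 64
v^2 - v0^2 = 289 - 64 = 225
W = (1/2)*8*225 = 900 J

900 J


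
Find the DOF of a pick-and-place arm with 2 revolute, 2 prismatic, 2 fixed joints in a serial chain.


Given: serial robot with 2 revolute, 2 prismatic, 2 fixed joints
DOF contribution per joint type: revolute=1, prismatic=1, spherical=3, fixed=0
DOF = 2*1 + 2*1 + 2*0
DOF = 4

4


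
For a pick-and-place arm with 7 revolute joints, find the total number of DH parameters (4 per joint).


Given: 7 joints, 4 DH parameters per joint (d, theta, a, alpha)
Total DH parameters = number_of_joints * 4
Total = 7 * 4
Total = 28

28


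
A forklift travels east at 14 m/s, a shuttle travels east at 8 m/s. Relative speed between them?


Given: v_A = 14 m/s east, v_B = 8 m/s east
Both move in the same direction; relative speed = |v_A - v_B|
|14 - 8| = |6|
= 6 m/s

6 m/s


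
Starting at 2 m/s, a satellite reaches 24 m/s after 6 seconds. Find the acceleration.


Given: initial velocity v0 = 2 m/s, final velocity v = 24 m/s, time t = 6 s
Using a = (v - v0) / t
a = (24 - 2) / 6
a = 22 / 6
a = 11/3 m/s^2

11/3 m/s^2


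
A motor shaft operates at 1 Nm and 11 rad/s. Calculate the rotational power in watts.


Given: tau = 1 Nm, omega = 11 rad/s
Using P = tau * omega
P = 1 * 11
P = 11 W

11 W


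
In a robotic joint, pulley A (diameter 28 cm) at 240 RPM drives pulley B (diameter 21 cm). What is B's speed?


Given: D1 = 28 cm, w1 = 240 RPM, D2 = 21 cm
Using D1*w1 = D2*w2
w2 = D1*w1 / D2
w2 = 28*240 / 21
w2 = 6720 / 21
w2 = 320 RPM

320 RPM


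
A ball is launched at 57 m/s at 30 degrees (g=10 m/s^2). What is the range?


Given: v0 = 57 m/s, theta = 30 deg, g = 10 m/s^2
sin(2*30) = sin(60) = sqrt(3)/2
Using R = v0^2 * sin(2*theta) / g
R = 57^2 * (sqrt(3)/2) / 10
R = 3249 * sqrt(3) / 20
R = 3249/20*sqrt(3) m

3249/20*sqrt(3) m


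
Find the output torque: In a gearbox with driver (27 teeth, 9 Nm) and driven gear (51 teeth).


Given: N1 = 27, N2 = 51, T1 = 9 Nm
Using T2/T1 = N2/N1
T2 = T1 * N2 / N1
T2 = 9 * 51 / 27
T2 = 459 / 27
T2 = 17 Nm

17 Nm


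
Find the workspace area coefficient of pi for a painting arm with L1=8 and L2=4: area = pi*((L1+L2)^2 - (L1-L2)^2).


Given: L1 = 8, L2 = 4
(L1+L2)^2 = (12)^2 = 144
(L1-L2)^2 = (4)^2 = 16
Difference = 144 - 16 = 128
This equals 4*L1*L2 = 4*8*4 = 128
Workspace area = 128*pi

128


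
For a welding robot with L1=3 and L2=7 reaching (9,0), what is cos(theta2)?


Given: L1 = 3, L2 = 7, target (x, y) = (9, 0)
Using cos(theta2) = (x^2 + y^2 - L1^2 - L2^2) / (2*L1*L2)
x^2 + y^2 = 9^2 + 0 = 81
L1^2 + L2^2 = 9 + 49 = 58
Numerator = 81 - 58 = 23
Denominator = 2*3*7 = 42
cos(theta2) = 23/42 = 23/42

23/42


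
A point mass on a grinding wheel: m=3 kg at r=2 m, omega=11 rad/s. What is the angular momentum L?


Given: m = 3 kg, r = 2 m, omega = 11 rad/s
For a point mass: I = m*r^2
I = 3*2^2 = 3*4 = 12
L = I*omega = 12*11
L = 132 kg*m^2/s

132 kg*m^2/s


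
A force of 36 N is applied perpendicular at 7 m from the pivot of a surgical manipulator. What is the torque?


Given: F = 36 N, r = 7 m, angle = 90 deg (perpendicular)
Using tau = F * r * sin(90)
sin(90) = 1
tau = 36 * 7 * 1
tau = 252 Nm

252 Nm


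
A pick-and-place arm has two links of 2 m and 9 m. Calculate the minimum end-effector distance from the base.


Given: L1 = 2 m, L2 = 9 m
For a 2-link planar arm, min reach = |L1 - L2| (second link folded back)
Min reach = |2 - 9|
Min reach = 7 m

7 m


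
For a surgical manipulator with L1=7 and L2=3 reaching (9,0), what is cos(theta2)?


Given: L1 = 7, L2 = 3, target (x, y) = (9, 0)
Using cos(theta2) = (x^2 + y^2 - L1^2 - L2^2) / (2*L1*L2)
x^2 + y^2 = 9^2 + 0 = 81
L1^2 + L2^2 = 49 + 9 = 58
Numerator = 81 - 58 = 23
Denominator = 2*7*3 = 42
cos(theta2) = 23/42 = 23/42

23/42


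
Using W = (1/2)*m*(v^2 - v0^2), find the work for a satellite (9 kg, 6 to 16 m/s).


Given: m = 9 kg, v0 = 6 m/s, v = 16 m/s
Using W = (1/2)*m*(v^2 - v0^2)
v^2 = 16^2 = 256
v0^2 = 6^2 = 36
v^2 - v0^2 = 256 - 36 = 220
W = (1/2)*9*220 = 990 J

990 J


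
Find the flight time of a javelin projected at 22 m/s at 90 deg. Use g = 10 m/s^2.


Given: v0 = 22 m/s, theta = 90 deg, g = 10 m/s^2
sin(90) = 1
Using T = 2*v0*sin(theta) / g
T = 2*22*1 / 10
T = 44 / 10
T = 22/5 s

22/5 s


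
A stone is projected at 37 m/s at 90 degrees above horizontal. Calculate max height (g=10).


Given: v0 = 37 m/s, theta = 90 deg, g = 10 m/s^2
sin^2(90) = 1
Using H = v0^2 * sin^2(theta) / (2*g)
H = 37^2 * 1 / (2*10)
H = 1369 * 1 / 20
H = 1369 / 20
H = 1369/20 m

1369/20 m


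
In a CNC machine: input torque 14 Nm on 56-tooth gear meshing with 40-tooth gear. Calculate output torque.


Given: N1 = 56, N2 = 40, T1 = 14 Nm
Using T2/T1 = N2/N1
T2 = T1 * N2 / N1
T2 = 14 * 40 / 56
T2 = 560 / 56
T2 = 10 Nm

10 Nm


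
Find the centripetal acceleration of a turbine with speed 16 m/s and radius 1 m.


Given: v = 16 m/s, r = 1 m
Using a_c = v^2 / r
a_c = 16^2 / 1
a_c = 256 / 1
a_c = 256 m/s^2

256 m/s^2


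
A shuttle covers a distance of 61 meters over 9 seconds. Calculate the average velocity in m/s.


Given: distance d = 61 m, time t = 9 s
Using v = d / t
v = 61 / 9
v = 61/9 m/s

61/9 m/s


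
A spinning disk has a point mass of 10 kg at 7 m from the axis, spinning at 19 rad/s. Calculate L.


Given: m = 10 kg, r = 7 m, omega = 19 rad/s
For a point mass: I = m*r^2
I = 10*7^2 = 10*49 = 490
L = I*omega = 490*19
L = 9310 kg*m^2/s

9310 kg*m^2/s


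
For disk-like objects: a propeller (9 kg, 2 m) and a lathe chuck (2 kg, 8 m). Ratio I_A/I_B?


Given: M1=9 kg, R1=2 m, M2=2 kg, R2=8 m
For a disk: I = (1/2)*M*R^2, so I_A/I_B = (M1*R1^2)/(M2*R2^2)
M1*R1^2 = 9*4 = 36
M2*R2^2 = 2*64 = 128
I_A/I_B = 36/128 = 9/32

9/32


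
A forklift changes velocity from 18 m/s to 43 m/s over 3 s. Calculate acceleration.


Given: initial velocity v0 = 18 m/s, final velocity v = 43 m/s, time t = 3 s
Using a = (v - v0) / t
a = (43 - 18) / 3
a = 25 / 3
a = 25/3 m/s^2

25/3 m/s^2


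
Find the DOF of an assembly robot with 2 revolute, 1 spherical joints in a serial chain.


Given: serial robot with 2 revolute, 1 spherical joints
DOF contribution per joint type: revolute=1, prismatic=1, spherical=3, fixed=0
DOF = 2*1 + 1*3
DOF = 5

5


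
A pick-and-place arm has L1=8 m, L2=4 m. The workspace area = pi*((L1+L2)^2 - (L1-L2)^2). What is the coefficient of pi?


Given: L1 = 8, L2 = 4
(L1+L2)^2 = (12)^2 = 144
(L1-L2)^2 = (4)^2 = 16
Difference = 144 - 16 = 128
This equals 4*L1*L2 = 4*8*4 = 128
Workspace area = 128*pi

128


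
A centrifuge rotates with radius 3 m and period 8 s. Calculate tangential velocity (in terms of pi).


Given: radius r = 3 m, period T = 8 s
Using v = 2*pi*r / T
v = 2*pi*3 / 8
v = 6*pi / 8
v = 3/4*pi m/s

3/4*pi m/s


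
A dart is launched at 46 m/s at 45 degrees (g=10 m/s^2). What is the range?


Given: v0 = 46 m/s, theta = 45 deg, g = 10 m/s^2
sin(2*45) = sin(90) = 1
Using R = v0^2 * sin(2*theta) / g
R = 46^2 * 1 / 10
R = 2116 / 10
R = 1058/5 m

1058/5 m


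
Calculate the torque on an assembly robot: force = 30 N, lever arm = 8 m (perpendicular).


Given: F = 30 N, r = 8 m, angle = 90 deg (perpendicular)
Using tau = F * r * sin(90)
sin(90) = 1
tau = 30 * 8 * 1
tau = 240 Nm

240 Nm


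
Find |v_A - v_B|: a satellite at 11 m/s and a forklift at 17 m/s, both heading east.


Given: v_A = 11 m/s east, v_B = 17 m/s east
Both move in the same direction; relative speed = |v_A - v_B|
|11 - 17| = |-6|
= 6 m/s

6 m/s


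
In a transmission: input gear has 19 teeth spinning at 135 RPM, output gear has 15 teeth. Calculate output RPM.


Given: N1 = 19 teeth, w1 = 135 RPM, N2 = 15 teeth
Using N1*w1 = N2*w2
w2 = N1*w1 / N2
w2 = 19*135 / 15
w2 = 2565 / 15
w2 = 171 RPM

171 RPM


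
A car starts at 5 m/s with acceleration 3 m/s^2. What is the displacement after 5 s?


Given: v0 = 5 m/s, a = 3 m/s^2, t = 5 s
Using s = v0*t + (1/2)*a*t^2
s = 5*5 + (1/2)*3*5^2
s = 25 + (1/2)*75
s = 25 + 75/2
s = 125/2

125/2 m


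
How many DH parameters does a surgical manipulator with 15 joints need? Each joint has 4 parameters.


Given: 15 joints, 4 DH parameters per joint (d, theta, a, alpha)
Total DH parameters = number_of_joints * 4
Total = 15 * 4
Total = 60

60
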